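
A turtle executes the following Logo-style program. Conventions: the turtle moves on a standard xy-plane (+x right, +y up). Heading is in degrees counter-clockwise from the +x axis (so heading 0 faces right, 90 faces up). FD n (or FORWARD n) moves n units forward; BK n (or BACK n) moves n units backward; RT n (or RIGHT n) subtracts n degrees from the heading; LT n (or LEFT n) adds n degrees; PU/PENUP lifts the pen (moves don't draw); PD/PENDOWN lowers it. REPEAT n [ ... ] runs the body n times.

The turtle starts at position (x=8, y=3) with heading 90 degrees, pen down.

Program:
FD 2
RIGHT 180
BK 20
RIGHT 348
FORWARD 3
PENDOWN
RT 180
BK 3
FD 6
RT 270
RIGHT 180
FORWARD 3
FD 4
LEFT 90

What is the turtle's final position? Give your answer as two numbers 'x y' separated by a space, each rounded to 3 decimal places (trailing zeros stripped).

Answer: 14.847 26.455

Derivation:
Executing turtle program step by step:
Start: pos=(8,3), heading=90, pen down
FD 2: (8,3) -> (8,5) [heading=90, draw]
RT 180: heading 90 -> 270
BK 20: (8,5) -> (8,25) [heading=270, draw]
RT 348: heading 270 -> 282
FD 3: (8,25) -> (8.624,22.066) [heading=282, draw]
PD: pen down
RT 180: heading 282 -> 102
BK 3: (8.624,22.066) -> (9.247,19.131) [heading=102, draw]
FD 6: (9.247,19.131) -> (8,25) [heading=102, draw]
RT 270: heading 102 -> 192
RT 180: heading 192 -> 12
FD 3: (8,25) -> (10.934,25.624) [heading=12, draw]
FD 4: (10.934,25.624) -> (14.847,26.455) [heading=12, draw]
LT 90: heading 12 -> 102
Final: pos=(14.847,26.455), heading=102, 7 segment(s) drawn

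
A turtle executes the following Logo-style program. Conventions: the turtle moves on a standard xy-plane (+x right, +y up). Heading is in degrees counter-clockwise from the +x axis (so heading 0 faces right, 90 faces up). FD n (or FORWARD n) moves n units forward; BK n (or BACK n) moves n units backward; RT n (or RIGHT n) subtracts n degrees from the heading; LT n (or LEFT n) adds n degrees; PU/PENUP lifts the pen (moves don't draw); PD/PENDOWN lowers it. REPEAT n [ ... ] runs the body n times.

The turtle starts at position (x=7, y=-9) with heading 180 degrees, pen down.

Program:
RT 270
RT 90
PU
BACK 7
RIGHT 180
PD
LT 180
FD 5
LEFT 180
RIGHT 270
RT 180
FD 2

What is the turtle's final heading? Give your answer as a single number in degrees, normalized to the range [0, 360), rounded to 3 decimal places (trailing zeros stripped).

Answer: 270

Derivation:
Executing turtle program step by step:
Start: pos=(7,-9), heading=180, pen down
RT 270: heading 180 -> 270
RT 90: heading 270 -> 180
PU: pen up
BK 7: (7,-9) -> (14,-9) [heading=180, move]
RT 180: heading 180 -> 0
PD: pen down
LT 180: heading 0 -> 180
FD 5: (14,-9) -> (9,-9) [heading=180, draw]
LT 180: heading 180 -> 0
RT 270: heading 0 -> 90
RT 180: heading 90 -> 270
FD 2: (9,-9) -> (9,-11) [heading=270, draw]
Final: pos=(9,-11), heading=270, 2 segment(s) drawn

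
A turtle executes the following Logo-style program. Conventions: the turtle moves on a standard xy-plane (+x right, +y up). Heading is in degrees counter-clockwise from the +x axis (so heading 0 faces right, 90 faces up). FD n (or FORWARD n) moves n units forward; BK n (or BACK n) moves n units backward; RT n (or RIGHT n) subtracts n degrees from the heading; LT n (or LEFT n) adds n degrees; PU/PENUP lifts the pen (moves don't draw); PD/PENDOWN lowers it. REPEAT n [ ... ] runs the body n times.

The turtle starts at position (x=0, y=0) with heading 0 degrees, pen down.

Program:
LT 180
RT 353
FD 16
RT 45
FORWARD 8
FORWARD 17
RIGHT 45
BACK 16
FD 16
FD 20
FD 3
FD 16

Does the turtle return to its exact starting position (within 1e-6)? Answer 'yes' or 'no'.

Answer: no

Derivation:
Executing turtle program step by step:
Start: pos=(0,0), heading=0, pen down
LT 180: heading 0 -> 180
RT 353: heading 180 -> 187
FD 16: (0,0) -> (-15.881,-1.95) [heading=187, draw]
RT 45: heading 187 -> 142
FD 8: (-15.881,-1.95) -> (-22.185,2.975) [heading=142, draw]
FD 17: (-22.185,2.975) -> (-35.581,13.442) [heading=142, draw]
RT 45: heading 142 -> 97
BK 16: (-35.581,13.442) -> (-33.631,-2.439) [heading=97, draw]
FD 16: (-33.631,-2.439) -> (-35.581,13.442) [heading=97, draw]
FD 20: (-35.581,13.442) -> (-38.018,33.293) [heading=97, draw]
FD 3: (-38.018,33.293) -> (-38.384,36.27) [heading=97, draw]
FD 16: (-38.384,36.27) -> (-40.334,52.151) [heading=97, draw]
Final: pos=(-40.334,52.151), heading=97, 8 segment(s) drawn

Start position: (0, 0)
Final position: (-40.334, 52.151)
Distance = 65.928; >= 1e-6 -> NOT closed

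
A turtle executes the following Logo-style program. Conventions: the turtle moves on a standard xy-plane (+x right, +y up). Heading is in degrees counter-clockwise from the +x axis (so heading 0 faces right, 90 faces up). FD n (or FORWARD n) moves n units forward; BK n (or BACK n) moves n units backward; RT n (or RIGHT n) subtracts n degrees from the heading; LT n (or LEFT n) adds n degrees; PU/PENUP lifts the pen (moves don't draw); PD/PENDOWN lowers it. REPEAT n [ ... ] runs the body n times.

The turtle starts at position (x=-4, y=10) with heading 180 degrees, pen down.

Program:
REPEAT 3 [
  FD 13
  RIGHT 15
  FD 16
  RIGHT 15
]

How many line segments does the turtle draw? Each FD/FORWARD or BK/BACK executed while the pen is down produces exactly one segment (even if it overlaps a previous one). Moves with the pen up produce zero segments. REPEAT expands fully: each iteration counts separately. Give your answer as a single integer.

Executing turtle program step by step:
Start: pos=(-4,10), heading=180, pen down
REPEAT 3 [
  -- iteration 1/3 --
  FD 13: (-4,10) -> (-17,10) [heading=180, draw]
  RT 15: heading 180 -> 165
  FD 16: (-17,10) -> (-32.455,14.141) [heading=165, draw]
  RT 15: heading 165 -> 150
  -- iteration 2/3 --
  FD 13: (-32.455,14.141) -> (-43.713,20.641) [heading=150, draw]
  RT 15: heading 150 -> 135
  FD 16: (-43.713,20.641) -> (-55.027,31.955) [heading=135, draw]
  RT 15: heading 135 -> 120
  -- iteration 3/3 --
  FD 13: (-55.027,31.955) -> (-61.527,43.213) [heading=120, draw]
  RT 15: heading 120 -> 105
  FD 16: (-61.527,43.213) -> (-65.668,58.668) [heading=105, draw]
  RT 15: heading 105 -> 90
]
Final: pos=(-65.668,58.668), heading=90, 6 segment(s) drawn
Segments drawn: 6

Answer: 6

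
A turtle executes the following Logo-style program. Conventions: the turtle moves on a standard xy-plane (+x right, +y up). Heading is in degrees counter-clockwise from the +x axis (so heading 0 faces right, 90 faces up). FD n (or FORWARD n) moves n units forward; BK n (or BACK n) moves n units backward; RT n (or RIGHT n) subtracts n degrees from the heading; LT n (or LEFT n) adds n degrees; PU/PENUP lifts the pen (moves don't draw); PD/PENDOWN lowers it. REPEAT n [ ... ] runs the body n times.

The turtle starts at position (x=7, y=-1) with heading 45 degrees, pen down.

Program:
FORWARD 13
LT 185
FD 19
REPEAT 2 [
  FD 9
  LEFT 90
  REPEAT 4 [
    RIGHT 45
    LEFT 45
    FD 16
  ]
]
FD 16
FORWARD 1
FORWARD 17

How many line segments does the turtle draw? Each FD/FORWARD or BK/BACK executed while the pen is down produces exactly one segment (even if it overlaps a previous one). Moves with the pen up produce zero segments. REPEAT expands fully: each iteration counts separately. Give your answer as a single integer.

Answer: 15

Derivation:
Executing turtle program step by step:
Start: pos=(7,-1), heading=45, pen down
FD 13: (7,-1) -> (16.192,8.192) [heading=45, draw]
LT 185: heading 45 -> 230
FD 19: (16.192,8.192) -> (3.979,-6.362) [heading=230, draw]
REPEAT 2 [
  -- iteration 1/2 --
  FD 9: (3.979,-6.362) -> (-1.806,-13.257) [heading=230, draw]
  LT 90: heading 230 -> 320
  REPEAT 4 [
    -- iteration 1/4 --
    RT 45: heading 320 -> 275
    LT 45: heading 275 -> 320
    FD 16: (-1.806,-13.257) -> (10.451,-23.541) [heading=320, draw]
    -- iteration 2/4 --
    RT 45: heading 320 -> 275
    LT 45: heading 275 -> 320
    FD 16: (10.451,-23.541) -> (22.708,-33.826) [heading=320, draw]
    -- iteration 3/4 --
    RT 45: heading 320 -> 275
    LT 45: heading 275 -> 320
    FD 16: (22.708,-33.826) -> (34.964,-44.111) [heading=320, draw]
    -- iteration 4/4 --
    RT 45: heading 320 -> 275
    LT 45: heading 275 -> 320
    FD 16: (34.964,-44.111) -> (47.221,-54.395) [heading=320, draw]
  ]
  -- iteration 2/2 --
  FD 9: (47.221,-54.395) -> (54.116,-60.18) [heading=320, draw]
  LT 90: heading 320 -> 50
  REPEAT 4 [
    -- iteration 1/4 --
    RT 45: heading 50 -> 5
    LT 45: heading 5 -> 50
    FD 16: (54.116,-60.18) -> (64.4,-47.924) [heading=50, draw]
    -- iteration 2/4 --
    RT 45: heading 50 -> 5
    LT 45: heading 5 -> 50
    FD 16: (64.4,-47.924) -> (74.685,-35.667) [heading=50, draw]
    -- iteration 3/4 --
    RT 45: heading 50 -> 5
    LT 45: heading 5 -> 50
    FD 16: (74.685,-35.667) -> (84.969,-23.41) [heading=50, draw]
    -- iteration 4/4 --
    RT 45: heading 50 -> 5
    LT 45: heading 5 -> 50
    FD 16: (84.969,-23.41) -> (95.254,-11.154) [heading=50, draw]
  ]
]
FD 16: (95.254,-11.154) -> (105.539,1.103) [heading=50, draw]
FD 1: (105.539,1.103) -> (106.181,1.869) [heading=50, draw]
FD 17: (106.181,1.869) -> (117.109,14.892) [heading=50, draw]
Final: pos=(117.109,14.892), heading=50, 15 segment(s) drawn
Segments drawn: 15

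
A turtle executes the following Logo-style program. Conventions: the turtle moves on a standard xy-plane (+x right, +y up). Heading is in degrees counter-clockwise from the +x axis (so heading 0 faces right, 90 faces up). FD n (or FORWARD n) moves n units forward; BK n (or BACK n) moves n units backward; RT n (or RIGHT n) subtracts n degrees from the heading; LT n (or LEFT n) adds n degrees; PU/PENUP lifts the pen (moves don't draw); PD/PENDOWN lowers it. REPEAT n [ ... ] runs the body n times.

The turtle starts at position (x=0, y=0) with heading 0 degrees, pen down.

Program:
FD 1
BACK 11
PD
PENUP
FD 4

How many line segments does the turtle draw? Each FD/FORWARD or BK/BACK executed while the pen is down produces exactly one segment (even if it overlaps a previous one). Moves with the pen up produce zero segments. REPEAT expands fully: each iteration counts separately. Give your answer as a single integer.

Executing turtle program step by step:
Start: pos=(0,0), heading=0, pen down
FD 1: (0,0) -> (1,0) [heading=0, draw]
BK 11: (1,0) -> (-10,0) [heading=0, draw]
PD: pen down
PU: pen up
FD 4: (-10,0) -> (-6,0) [heading=0, move]
Final: pos=(-6,0), heading=0, 2 segment(s) drawn
Segments drawn: 2

Answer: 2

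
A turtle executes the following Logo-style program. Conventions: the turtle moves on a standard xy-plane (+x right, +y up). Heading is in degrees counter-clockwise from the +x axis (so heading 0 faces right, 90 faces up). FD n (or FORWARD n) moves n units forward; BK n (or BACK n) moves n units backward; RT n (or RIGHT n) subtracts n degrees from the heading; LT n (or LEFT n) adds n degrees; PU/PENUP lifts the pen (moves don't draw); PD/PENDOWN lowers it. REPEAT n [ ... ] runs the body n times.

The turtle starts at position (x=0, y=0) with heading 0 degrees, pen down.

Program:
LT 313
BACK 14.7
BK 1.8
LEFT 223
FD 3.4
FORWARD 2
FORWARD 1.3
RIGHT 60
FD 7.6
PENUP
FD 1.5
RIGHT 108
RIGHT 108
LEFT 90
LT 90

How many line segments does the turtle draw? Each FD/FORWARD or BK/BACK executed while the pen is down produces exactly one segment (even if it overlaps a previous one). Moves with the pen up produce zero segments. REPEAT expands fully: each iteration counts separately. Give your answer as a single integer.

Answer: 6

Derivation:
Executing turtle program step by step:
Start: pos=(0,0), heading=0, pen down
LT 313: heading 0 -> 313
BK 14.7: (0,0) -> (-10.025,10.751) [heading=313, draw]
BK 1.8: (-10.025,10.751) -> (-11.253,12.067) [heading=313, draw]
LT 223: heading 313 -> 176
FD 3.4: (-11.253,12.067) -> (-14.645,12.305) [heading=176, draw]
FD 2: (-14.645,12.305) -> (-16.64,12.444) [heading=176, draw]
FD 1.3: (-16.64,12.444) -> (-17.937,12.535) [heading=176, draw]
RT 60: heading 176 -> 116
FD 7.6: (-17.937,12.535) -> (-21.268,19.366) [heading=116, draw]
PU: pen up
FD 1.5: (-21.268,19.366) -> (-21.926,20.714) [heading=116, move]
RT 108: heading 116 -> 8
RT 108: heading 8 -> 260
LT 90: heading 260 -> 350
LT 90: heading 350 -> 80
Final: pos=(-21.926,20.714), heading=80, 6 segment(s) drawn
Segments drawn: 6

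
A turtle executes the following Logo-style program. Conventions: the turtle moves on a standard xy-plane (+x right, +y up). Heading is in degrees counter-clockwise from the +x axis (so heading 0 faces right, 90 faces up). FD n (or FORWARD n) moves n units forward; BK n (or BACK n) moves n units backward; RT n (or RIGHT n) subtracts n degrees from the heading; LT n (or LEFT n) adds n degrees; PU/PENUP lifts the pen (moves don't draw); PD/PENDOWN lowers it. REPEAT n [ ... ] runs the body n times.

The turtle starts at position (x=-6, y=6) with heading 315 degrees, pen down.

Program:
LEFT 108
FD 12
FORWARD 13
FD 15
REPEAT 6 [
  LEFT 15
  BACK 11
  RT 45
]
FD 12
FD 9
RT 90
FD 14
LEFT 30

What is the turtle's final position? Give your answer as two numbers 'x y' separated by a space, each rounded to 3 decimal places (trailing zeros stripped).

Executing turtle program step by step:
Start: pos=(-6,6), heading=315, pen down
LT 108: heading 315 -> 63
FD 12: (-6,6) -> (-0.552,16.692) [heading=63, draw]
FD 13: (-0.552,16.692) -> (5.35,28.275) [heading=63, draw]
FD 15: (5.35,28.275) -> (12.16,41.64) [heading=63, draw]
REPEAT 6 [
  -- iteration 1/6 --
  LT 15: heading 63 -> 78
  BK 11: (12.16,41.64) -> (9.873,30.881) [heading=78, draw]
  RT 45: heading 78 -> 33
  -- iteration 2/6 --
  LT 15: heading 33 -> 48
  BK 11: (9.873,30.881) -> (2.512,22.706) [heading=48, draw]
  RT 45: heading 48 -> 3
  -- iteration 3/6 --
  LT 15: heading 3 -> 18
  BK 11: (2.512,22.706) -> (-7.949,19.307) [heading=18, draw]
  RT 45: heading 18 -> 333
  -- iteration 4/6 --
  LT 15: heading 333 -> 348
  BK 11: (-7.949,19.307) -> (-18.709,21.594) [heading=348, draw]
  RT 45: heading 348 -> 303
  -- iteration 5/6 --
  LT 15: heading 303 -> 318
  BK 11: (-18.709,21.594) -> (-26.884,28.954) [heading=318, draw]
  RT 45: heading 318 -> 273
  -- iteration 6/6 --
  LT 15: heading 273 -> 288
  BK 11: (-26.884,28.954) -> (-30.283,39.416) [heading=288, draw]
  RT 45: heading 288 -> 243
]
FD 12: (-30.283,39.416) -> (-35.731,28.724) [heading=243, draw]
FD 9: (-35.731,28.724) -> (-39.817,20.705) [heading=243, draw]
RT 90: heading 243 -> 153
FD 14: (-39.817,20.705) -> (-52.291,27.061) [heading=153, draw]
LT 30: heading 153 -> 183
Final: pos=(-52.291,27.061), heading=183, 12 segment(s) drawn

Answer: -52.291 27.061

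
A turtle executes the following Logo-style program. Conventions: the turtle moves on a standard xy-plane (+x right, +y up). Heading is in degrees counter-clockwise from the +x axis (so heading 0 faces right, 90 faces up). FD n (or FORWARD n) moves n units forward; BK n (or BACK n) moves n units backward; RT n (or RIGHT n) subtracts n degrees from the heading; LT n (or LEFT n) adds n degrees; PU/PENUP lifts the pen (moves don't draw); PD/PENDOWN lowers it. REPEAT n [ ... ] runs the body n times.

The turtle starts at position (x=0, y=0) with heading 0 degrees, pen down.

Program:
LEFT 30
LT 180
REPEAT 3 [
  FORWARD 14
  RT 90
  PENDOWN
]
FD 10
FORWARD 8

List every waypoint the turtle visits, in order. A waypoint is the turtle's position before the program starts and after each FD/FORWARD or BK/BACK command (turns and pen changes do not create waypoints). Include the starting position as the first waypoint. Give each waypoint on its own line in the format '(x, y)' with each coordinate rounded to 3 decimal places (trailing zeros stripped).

Executing turtle program step by step:
Start: pos=(0,0), heading=0, pen down
LT 30: heading 0 -> 30
LT 180: heading 30 -> 210
REPEAT 3 [
  -- iteration 1/3 --
  FD 14: (0,0) -> (-12.124,-7) [heading=210, draw]
  RT 90: heading 210 -> 120
  PD: pen down
  -- iteration 2/3 --
  FD 14: (-12.124,-7) -> (-19.124,5.124) [heading=120, draw]
  RT 90: heading 120 -> 30
  PD: pen down
  -- iteration 3/3 --
  FD 14: (-19.124,5.124) -> (-7,12.124) [heading=30, draw]
  RT 90: heading 30 -> 300
  PD: pen down
]
FD 10: (-7,12.124) -> (-2,3.464) [heading=300, draw]
FD 8: (-2,3.464) -> (2,-3.464) [heading=300, draw]
Final: pos=(2,-3.464), heading=300, 5 segment(s) drawn
Waypoints (6 total):
(0, 0)
(-12.124, -7)
(-19.124, 5.124)
(-7, 12.124)
(-2, 3.464)
(2, -3.464)

Answer: (0, 0)
(-12.124, -7)
(-19.124, 5.124)
(-7, 12.124)
(-2, 3.464)
(2, -3.464)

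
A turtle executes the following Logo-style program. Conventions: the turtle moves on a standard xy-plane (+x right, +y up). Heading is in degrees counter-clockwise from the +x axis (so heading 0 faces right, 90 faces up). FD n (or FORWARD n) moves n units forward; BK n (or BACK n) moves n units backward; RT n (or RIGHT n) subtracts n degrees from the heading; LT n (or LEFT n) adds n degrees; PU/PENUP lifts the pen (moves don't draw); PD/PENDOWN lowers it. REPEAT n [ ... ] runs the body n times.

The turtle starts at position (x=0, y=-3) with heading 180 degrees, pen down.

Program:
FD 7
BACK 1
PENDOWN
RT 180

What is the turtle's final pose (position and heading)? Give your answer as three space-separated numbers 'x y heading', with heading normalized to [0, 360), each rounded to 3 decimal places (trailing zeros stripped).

Answer: -6 -3 0

Derivation:
Executing turtle program step by step:
Start: pos=(0,-3), heading=180, pen down
FD 7: (0,-3) -> (-7,-3) [heading=180, draw]
BK 1: (-7,-3) -> (-6,-3) [heading=180, draw]
PD: pen down
RT 180: heading 180 -> 0
Final: pos=(-6,-3), heading=0, 2 segment(s) drawn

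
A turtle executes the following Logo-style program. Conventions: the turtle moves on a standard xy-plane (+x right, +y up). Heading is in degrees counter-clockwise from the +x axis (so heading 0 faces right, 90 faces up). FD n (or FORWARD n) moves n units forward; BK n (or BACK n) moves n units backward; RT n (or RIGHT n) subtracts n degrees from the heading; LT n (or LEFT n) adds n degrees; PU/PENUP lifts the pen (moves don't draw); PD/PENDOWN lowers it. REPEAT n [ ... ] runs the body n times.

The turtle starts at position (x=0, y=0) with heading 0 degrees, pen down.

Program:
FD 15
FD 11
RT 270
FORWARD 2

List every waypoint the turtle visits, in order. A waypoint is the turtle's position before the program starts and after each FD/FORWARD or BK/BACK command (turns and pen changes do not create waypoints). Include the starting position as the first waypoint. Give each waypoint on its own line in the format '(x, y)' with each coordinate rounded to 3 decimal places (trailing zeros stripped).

Executing turtle program step by step:
Start: pos=(0,0), heading=0, pen down
FD 15: (0,0) -> (15,0) [heading=0, draw]
FD 11: (15,0) -> (26,0) [heading=0, draw]
RT 270: heading 0 -> 90
FD 2: (26,0) -> (26,2) [heading=90, draw]
Final: pos=(26,2), heading=90, 3 segment(s) drawn
Waypoints (4 total):
(0, 0)
(15, 0)
(26, 0)
(26, 2)

Answer: (0, 0)
(15, 0)
(26, 0)
(26, 2)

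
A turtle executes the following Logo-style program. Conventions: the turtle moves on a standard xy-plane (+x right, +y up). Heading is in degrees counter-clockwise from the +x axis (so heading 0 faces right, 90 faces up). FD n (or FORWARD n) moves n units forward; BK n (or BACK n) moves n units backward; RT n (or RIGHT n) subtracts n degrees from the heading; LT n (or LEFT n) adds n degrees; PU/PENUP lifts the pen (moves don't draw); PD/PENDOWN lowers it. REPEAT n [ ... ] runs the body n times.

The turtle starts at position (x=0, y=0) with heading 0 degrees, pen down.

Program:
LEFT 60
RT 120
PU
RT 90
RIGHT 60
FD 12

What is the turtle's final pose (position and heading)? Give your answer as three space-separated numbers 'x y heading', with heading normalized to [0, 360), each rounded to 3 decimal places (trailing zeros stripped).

Answer: -10.392 6 150

Derivation:
Executing turtle program step by step:
Start: pos=(0,0), heading=0, pen down
LT 60: heading 0 -> 60
RT 120: heading 60 -> 300
PU: pen up
RT 90: heading 300 -> 210
RT 60: heading 210 -> 150
FD 12: (0,0) -> (-10.392,6) [heading=150, move]
Final: pos=(-10.392,6), heading=150, 0 segment(s) drawn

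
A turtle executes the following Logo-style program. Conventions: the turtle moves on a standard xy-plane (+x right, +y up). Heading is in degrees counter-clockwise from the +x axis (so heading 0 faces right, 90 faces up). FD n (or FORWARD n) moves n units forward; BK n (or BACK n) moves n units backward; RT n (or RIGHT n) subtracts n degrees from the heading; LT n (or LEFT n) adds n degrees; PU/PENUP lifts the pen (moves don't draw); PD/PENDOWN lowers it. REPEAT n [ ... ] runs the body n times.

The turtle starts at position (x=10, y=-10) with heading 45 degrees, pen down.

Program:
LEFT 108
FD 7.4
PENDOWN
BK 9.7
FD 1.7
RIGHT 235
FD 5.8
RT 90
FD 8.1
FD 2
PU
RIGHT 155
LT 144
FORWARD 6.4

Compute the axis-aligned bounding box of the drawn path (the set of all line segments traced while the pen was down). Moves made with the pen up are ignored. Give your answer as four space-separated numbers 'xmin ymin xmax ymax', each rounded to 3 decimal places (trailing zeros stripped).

Answer: 1.34 -17.422 12.049 -6.64

Derivation:
Executing turtle program step by step:
Start: pos=(10,-10), heading=45, pen down
LT 108: heading 45 -> 153
FD 7.4: (10,-10) -> (3.407,-6.64) [heading=153, draw]
PD: pen down
BK 9.7: (3.407,-6.64) -> (12.049,-11.044) [heading=153, draw]
FD 1.7: (12.049,-11.044) -> (10.535,-10.272) [heading=153, draw]
RT 235: heading 153 -> 278
FD 5.8: (10.535,-10.272) -> (11.342,-16.016) [heading=278, draw]
RT 90: heading 278 -> 188
FD 8.1: (11.342,-16.016) -> (3.321,-17.143) [heading=188, draw]
FD 2: (3.321,-17.143) -> (1.34,-17.422) [heading=188, draw]
PU: pen up
RT 155: heading 188 -> 33
LT 144: heading 33 -> 177
FD 6.4: (1.34,-17.422) -> (-5.051,-17.087) [heading=177, move]
Final: pos=(-5.051,-17.087), heading=177, 6 segment(s) drawn

Segment endpoints: x in {1.34, 3.321, 3.407, 10, 10.535, 11.342, 12.049}, y in {-17.422, -17.143, -16.016, -11.044, -10.272, -10, -6.64}
xmin=1.34, ymin=-17.422, xmax=12.049, ymax=-6.64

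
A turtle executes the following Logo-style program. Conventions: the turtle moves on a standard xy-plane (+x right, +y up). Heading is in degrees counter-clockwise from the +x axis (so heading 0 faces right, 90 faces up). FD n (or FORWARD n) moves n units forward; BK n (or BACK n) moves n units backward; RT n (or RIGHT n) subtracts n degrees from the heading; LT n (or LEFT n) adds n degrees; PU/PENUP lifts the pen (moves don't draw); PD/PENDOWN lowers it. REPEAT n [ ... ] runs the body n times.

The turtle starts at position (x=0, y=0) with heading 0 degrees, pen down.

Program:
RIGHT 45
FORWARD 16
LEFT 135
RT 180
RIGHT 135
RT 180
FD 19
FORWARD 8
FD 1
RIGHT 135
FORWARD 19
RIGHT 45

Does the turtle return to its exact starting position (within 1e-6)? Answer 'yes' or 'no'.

Executing turtle program step by step:
Start: pos=(0,0), heading=0, pen down
RT 45: heading 0 -> 315
FD 16: (0,0) -> (11.314,-11.314) [heading=315, draw]
LT 135: heading 315 -> 90
RT 180: heading 90 -> 270
RT 135: heading 270 -> 135
RT 180: heading 135 -> 315
FD 19: (11.314,-11.314) -> (24.749,-24.749) [heading=315, draw]
FD 8: (24.749,-24.749) -> (30.406,-30.406) [heading=315, draw]
FD 1: (30.406,-30.406) -> (31.113,-31.113) [heading=315, draw]
RT 135: heading 315 -> 180
FD 19: (31.113,-31.113) -> (12.113,-31.113) [heading=180, draw]
RT 45: heading 180 -> 135
Final: pos=(12.113,-31.113), heading=135, 5 segment(s) drawn

Start position: (0, 0)
Final position: (12.113, -31.113)
Distance = 33.387; >= 1e-6 -> NOT closed

Answer: no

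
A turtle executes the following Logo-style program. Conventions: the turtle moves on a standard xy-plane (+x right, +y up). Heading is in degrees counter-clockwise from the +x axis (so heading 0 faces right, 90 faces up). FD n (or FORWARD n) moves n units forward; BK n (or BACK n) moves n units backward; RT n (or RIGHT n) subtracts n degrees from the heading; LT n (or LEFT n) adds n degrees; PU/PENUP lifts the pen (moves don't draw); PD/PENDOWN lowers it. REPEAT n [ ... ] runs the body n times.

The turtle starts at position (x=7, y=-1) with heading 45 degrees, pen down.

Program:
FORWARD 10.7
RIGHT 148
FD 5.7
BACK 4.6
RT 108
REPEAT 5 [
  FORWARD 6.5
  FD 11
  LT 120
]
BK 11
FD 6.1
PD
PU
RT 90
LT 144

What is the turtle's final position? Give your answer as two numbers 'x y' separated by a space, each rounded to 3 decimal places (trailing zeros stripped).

Answer: -5.273 -5.366

Derivation:
Executing turtle program step by step:
Start: pos=(7,-1), heading=45, pen down
FD 10.7: (7,-1) -> (14.566,6.566) [heading=45, draw]
RT 148: heading 45 -> 257
FD 5.7: (14.566,6.566) -> (13.284,1.012) [heading=257, draw]
BK 4.6: (13.284,1.012) -> (14.319,5.494) [heading=257, draw]
RT 108: heading 257 -> 149
REPEAT 5 [
  -- iteration 1/5 --
  FD 6.5: (14.319,5.494) -> (8.747,8.842) [heading=149, draw]
  FD 11: (8.747,8.842) -> (-0.682,14.507) [heading=149, draw]
  LT 120: heading 149 -> 269
  -- iteration 2/5 --
  FD 6.5: (-0.682,14.507) -> (-0.795,8.008) [heading=269, draw]
  FD 11: (-0.795,8.008) -> (-0.987,-2.99) [heading=269, draw]
  LT 120: heading 269 -> 29
  -- iteration 3/5 --
  FD 6.5: (-0.987,-2.99) -> (4.698,0.161) [heading=29, draw]
  FD 11: (4.698,0.161) -> (14.319,5.494) [heading=29, draw]
  LT 120: heading 29 -> 149
  -- iteration 4/5 --
  FD 6.5: (14.319,5.494) -> (8.747,8.842) [heading=149, draw]
  FD 11: (8.747,8.842) -> (-0.682,14.507) [heading=149, draw]
  LT 120: heading 149 -> 269
  -- iteration 5/5 --
  FD 6.5: (-0.682,14.507) -> (-0.795,8.008) [heading=269, draw]
  FD 11: (-0.795,8.008) -> (-0.987,-2.99) [heading=269, draw]
  LT 120: heading 269 -> 29
]
BK 11: (-0.987,-2.99) -> (-10.608,-8.323) [heading=29, draw]
FD 6.1: (-10.608,-8.323) -> (-5.273,-5.366) [heading=29, draw]
PD: pen down
PU: pen up
RT 90: heading 29 -> 299
LT 144: heading 299 -> 83
Final: pos=(-5.273,-5.366), heading=83, 15 segment(s) drawn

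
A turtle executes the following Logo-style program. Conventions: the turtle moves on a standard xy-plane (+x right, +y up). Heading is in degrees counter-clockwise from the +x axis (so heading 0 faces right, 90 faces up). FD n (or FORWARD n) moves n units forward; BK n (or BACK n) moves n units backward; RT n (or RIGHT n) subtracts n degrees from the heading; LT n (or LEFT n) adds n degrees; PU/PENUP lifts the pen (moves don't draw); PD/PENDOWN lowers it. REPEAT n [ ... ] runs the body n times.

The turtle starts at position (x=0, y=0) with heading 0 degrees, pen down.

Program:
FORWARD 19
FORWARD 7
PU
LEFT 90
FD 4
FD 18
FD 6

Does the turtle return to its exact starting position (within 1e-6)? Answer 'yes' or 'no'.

Executing turtle program step by step:
Start: pos=(0,0), heading=0, pen down
FD 19: (0,0) -> (19,0) [heading=0, draw]
FD 7: (19,0) -> (26,0) [heading=0, draw]
PU: pen up
LT 90: heading 0 -> 90
FD 4: (26,0) -> (26,4) [heading=90, move]
FD 18: (26,4) -> (26,22) [heading=90, move]
FD 6: (26,22) -> (26,28) [heading=90, move]
Final: pos=(26,28), heading=90, 2 segment(s) drawn

Start position: (0, 0)
Final position: (26, 28)
Distance = 38.21; >= 1e-6 -> NOT closed

Answer: no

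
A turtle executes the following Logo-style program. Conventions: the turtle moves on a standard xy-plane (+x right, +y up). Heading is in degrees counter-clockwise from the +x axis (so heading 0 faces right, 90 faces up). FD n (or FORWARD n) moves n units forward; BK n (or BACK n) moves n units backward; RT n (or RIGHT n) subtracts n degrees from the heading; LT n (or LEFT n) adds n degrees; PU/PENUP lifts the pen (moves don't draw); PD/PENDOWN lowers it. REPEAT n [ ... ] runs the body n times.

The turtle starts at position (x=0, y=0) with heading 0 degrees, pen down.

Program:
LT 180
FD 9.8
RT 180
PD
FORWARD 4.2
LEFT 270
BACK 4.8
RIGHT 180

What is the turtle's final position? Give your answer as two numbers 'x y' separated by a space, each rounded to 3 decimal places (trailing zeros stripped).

Answer: -5.6 4.8

Derivation:
Executing turtle program step by step:
Start: pos=(0,0), heading=0, pen down
LT 180: heading 0 -> 180
FD 9.8: (0,0) -> (-9.8,0) [heading=180, draw]
RT 180: heading 180 -> 0
PD: pen down
FD 4.2: (-9.8,0) -> (-5.6,0) [heading=0, draw]
LT 270: heading 0 -> 270
BK 4.8: (-5.6,0) -> (-5.6,4.8) [heading=270, draw]
RT 180: heading 270 -> 90
Final: pos=(-5.6,4.8), heading=90, 3 segment(s) drawn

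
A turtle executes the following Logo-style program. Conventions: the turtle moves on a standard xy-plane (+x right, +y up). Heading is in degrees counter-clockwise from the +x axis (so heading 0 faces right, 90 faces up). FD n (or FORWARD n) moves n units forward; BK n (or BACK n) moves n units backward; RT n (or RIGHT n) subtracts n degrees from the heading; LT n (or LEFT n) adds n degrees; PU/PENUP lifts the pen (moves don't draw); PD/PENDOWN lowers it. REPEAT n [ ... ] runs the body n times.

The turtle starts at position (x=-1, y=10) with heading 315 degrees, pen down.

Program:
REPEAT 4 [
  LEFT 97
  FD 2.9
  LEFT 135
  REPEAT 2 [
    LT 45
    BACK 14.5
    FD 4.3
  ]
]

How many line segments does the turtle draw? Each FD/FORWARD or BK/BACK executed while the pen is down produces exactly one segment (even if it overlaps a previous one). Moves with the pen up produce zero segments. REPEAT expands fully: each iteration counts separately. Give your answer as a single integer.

Answer: 20

Derivation:
Executing turtle program step by step:
Start: pos=(-1,10), heading=315, pen down
REPEAT 4 [
  -- iteration 1/4 --
  LT 97: heading 315 -> 52
  FD 2.9: (-1,10) -> (0.785,12.285) [heading=52, draw]
  LT 135: heading 52 -> 187
  REPEAT 2 [
    -- iteration 1/2 --
    LT 45: heading 187 -> 232
    BK 14.5: (0.785,12.285) -> (9.713,23.711) [heading=232, draw]
    FD 4.3: (9.713,23.711) -> (7.065,20.323) [heading=232, draw]
    -- iteration 2/2 --
    LT 45: heading 232 -> 277
    BK 14.5: (7.065,20.323) -> (5.298,34.715) [heading=277, draw]
    FD 4.3: (5.298,34.715) -> (5.822,30.447) [heading=277, draw]
  ]
  -- iteration 2/4 --
  LT 97: heading 277 -> 14
  FD 2.9: (5.822,30.447) -> (8.636,31.148) [heading=14, draw]
  LT 135: heading 14 -> 149
  REPEAT 2 [
    -- iteration 1/2 --
    LT 45: heading 149 -> 194
    BK 14.5: (8.636,31.148) -> (22.705,34.656) [heading=194, draw]
    FD 4.3: (22.705,34.656) -> (18.533,33.616) [heading=194, draw]
    -- iteration 2/2 --
    LT 45: heading 194 -> 239
    BK 14.5: (18.533,33.616) -> (26.001,46.045) [heading=239, draw]
    FD 4.3: (26.001,46.045) -> (23.786,42.359) [heading=239, draw]
  ]
  -- iteration 3/4 --
  LT 97: heading 239 -> 336
  FD 2.9: (23.786,42.359) -> (26.436,41.18) [heading=336, draw]
  LT 135: heading 336 -> 111
  REPEAT 2 [
    -- iteration 1/2 --
    LT 45: heading 111 -> 156
    BK 14.5: (26.436,41.18) -> (39.682,35.282) [heading=156, draw]
    FD 4.3: (39.682,35.282) -> (35.754,37.031) [heading=156, draw]
    -- iteration 2/2 --
    LT 45: heading 156 -> 201
    BK 14.5: (35.754,37.031) -> (49.291,42.227) [heading=201, draw]
    FD 4.3: (49.291,42.227) -> (45.276,40.686) [heading=201, draw]
  ]
  -- iteration 4/4 --
  LT 97: heading 201 -> 298
  FD 2.9: (45.276,40.686) -> (46.638,38.126) [heading=298, draw]
  LT 135: heading 298 -> 73
  REPEAT 2 [
    -- iteration 1/2 --
    LT 45: heading 73 -> 118
    BK 14.5: (46.638,38.126) -> (53.445,25.323) [heading=118, draw]
    FD 4.3: (53.445,25.323) -> (51.426,29.12) [heading=118, draw]
    -- iteration 2/2 --
    LT 45: heading 118 -> 163
    BK 14.5: (51.426,29.12) -> (65.293,24.88) [heading=163, draw]
    FD 4.3: (65.293,24.88) -> (61.181,26.137) [heading=163, draw]
  ]
]
Final: pos=(61.181,26.137), heading=163, 20 segment(s) drawn
Segments drawn: 20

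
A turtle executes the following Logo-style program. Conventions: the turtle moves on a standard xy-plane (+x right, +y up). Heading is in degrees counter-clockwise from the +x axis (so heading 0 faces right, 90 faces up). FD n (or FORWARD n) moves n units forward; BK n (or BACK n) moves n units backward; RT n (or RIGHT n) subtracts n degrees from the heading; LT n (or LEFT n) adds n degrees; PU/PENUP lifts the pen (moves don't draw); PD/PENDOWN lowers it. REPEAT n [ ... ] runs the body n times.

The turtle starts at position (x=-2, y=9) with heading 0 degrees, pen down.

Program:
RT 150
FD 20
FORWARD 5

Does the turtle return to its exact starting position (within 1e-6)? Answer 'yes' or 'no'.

Executing turtle program step by step:
Start: pos=(-2,9), heading=0, pen down
RT 150: heading 0 -> 210
FD 20: (-2,9) -> (-19.321,-1) [heading=210, draw]
FD 5: (-19.321,-1) -> (-23.651,-3.5) [heading=210, draw]
Final: pos=(-23.651,-3.5), heading=210, 2 segment(s) drawn

Start position: (-2, 9)
Final position: (-23.651, -3.5)
Distance = 25; >= 1e-6 -> NOT closed

Answer: no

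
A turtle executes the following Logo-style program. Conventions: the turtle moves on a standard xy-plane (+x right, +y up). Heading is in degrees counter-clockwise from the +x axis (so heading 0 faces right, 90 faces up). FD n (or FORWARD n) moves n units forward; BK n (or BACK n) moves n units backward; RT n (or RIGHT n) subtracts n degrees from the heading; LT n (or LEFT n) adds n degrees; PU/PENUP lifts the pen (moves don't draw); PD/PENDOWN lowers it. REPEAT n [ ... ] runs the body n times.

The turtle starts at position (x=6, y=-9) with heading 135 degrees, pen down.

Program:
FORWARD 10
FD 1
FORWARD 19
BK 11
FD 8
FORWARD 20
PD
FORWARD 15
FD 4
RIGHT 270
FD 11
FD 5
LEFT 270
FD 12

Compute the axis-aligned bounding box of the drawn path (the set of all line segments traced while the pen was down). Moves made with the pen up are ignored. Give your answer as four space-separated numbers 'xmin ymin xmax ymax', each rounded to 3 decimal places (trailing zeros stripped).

Answer: -60.468 -9 6 37.669

Derivation:
Executing turtle program step by step:
Start: pos=(6,-9), heading=135, pen down
FD 10: (6,-9) -> (-1.071,-1.929) [heading=135, draw]
FD 1: (-1.071,-1.929) -> (-1.778,-1.222) [heading=135, draw]
FD 19: (-1.778,-1.222) -> (-15.213,12.213) [heading=135, draw]
BK 11: (-15.213,12.213) -> (-7.435,4.435) [heading=135, draw]
FD 8: (-7.435,4.435) -> (-13.092,10.092) [heading=135, draw]
FD 20: (-13.092,10.092) -> (-27.234,24.234) [heading=135, draw]
PD: pen down
FD 15: (-27.234,24.234) -> (-37.841,34.841) [heading=135, draw]
FD 4: (-37.841,34.841) -> (-40.669,37.669) [heading=135, draw]
RT 270: heading 135 -> 225
FD 11: (-40.669,37.669) -> (-48.447,29.891) [heading=225, draw]
FD 5: (-48.447,29.891) -> (-51.983,26.355) [heading=225, draw]
LT 270: heading 225 -> 135
FD 12: (-51.983,26.355) -> (-60.468,34.841) [heading=135, draw]
Final: pos=(-60.468,34.841), heading=135, 11 segment(s) drawn

Segment endpoints: x in {-60.468, -51.983, -48.447, -40.669, -37.841, -27.234, -15.213, -13.092, -7.435, -1.778, -1.071, 6}, y in {-9, -1.929, -1.222, 4.435, 10.092, 12.213, 24.234, 26.355, 29.891, 34.841, 37.669}
xmin=-60.468, ymin=-9, xmax=6, ymax=37.669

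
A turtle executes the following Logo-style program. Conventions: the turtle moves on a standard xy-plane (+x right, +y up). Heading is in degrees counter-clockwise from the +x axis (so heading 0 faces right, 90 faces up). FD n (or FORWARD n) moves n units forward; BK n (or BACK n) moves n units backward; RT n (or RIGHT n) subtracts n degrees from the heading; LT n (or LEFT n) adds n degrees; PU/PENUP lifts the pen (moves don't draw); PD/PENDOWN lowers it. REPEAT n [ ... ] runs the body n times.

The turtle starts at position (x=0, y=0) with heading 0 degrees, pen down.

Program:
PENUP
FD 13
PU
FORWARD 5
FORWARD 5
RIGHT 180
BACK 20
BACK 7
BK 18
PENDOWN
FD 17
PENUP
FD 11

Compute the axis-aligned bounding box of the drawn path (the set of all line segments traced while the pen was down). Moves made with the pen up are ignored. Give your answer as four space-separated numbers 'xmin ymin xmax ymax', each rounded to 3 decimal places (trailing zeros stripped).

Executing turtle program step by step:
Start: pos=(0,0), heading=0, pen down
PU: pen up
FD 13: (0,0) -> (13,0) [heading=0, move]
PU: pen up
FD 5: (13,0) -> (18,0) [heading=0, move]
FD 5: (18,0) -> (23,0) [heading=0, move]
RT 180: heading 0 -> 180
BK 20: (23,0) -> (43,0) [heading=180, move]
BK 7: (43,0) -> (50,0) [heading=180, move]
BK 18: (50,0) -> (68,0) [heading=180, move]
PD: pen down
FD 17: (68,0) -> (51,0) [heading=180, draw]
PU: pen up
FD 11: (51,0) -> (40,0) [heading=180, move]
Final: pos=(40,0), heading=180, 1 segment(s) drawn

Segment endpoints: x in {51, 68}, y in {0, 0}
xmin=51, ymin=0, xmax=68, ymax=0

Answer: 51 0 68 0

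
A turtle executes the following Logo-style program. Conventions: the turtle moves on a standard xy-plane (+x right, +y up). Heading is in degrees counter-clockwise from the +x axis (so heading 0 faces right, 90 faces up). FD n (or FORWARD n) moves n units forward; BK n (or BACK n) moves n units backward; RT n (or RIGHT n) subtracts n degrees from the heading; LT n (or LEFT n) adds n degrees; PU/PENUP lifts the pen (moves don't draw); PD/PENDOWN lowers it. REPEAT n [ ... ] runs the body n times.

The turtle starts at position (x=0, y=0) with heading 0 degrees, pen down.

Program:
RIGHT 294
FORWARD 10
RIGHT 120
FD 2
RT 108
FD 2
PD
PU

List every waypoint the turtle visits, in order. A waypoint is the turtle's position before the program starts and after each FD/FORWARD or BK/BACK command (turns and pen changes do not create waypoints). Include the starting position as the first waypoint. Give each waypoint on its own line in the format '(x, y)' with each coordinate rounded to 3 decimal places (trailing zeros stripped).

Answer: (0, 0)
(4.067, 9.135)
(5.243, 7.517)
(3.341, 6.899)

Derivation:
Executing turtle program step by step:
Start: pos=(0,0), heading=0, pen down
RT 294: heading 0 -> 66
FD 10: (0,0) -> (4.067,9.135) [heading=66, draw]
RT 120: heading 66 -> 306
FD 2: (4.067,9.135) -> (5.243,7.517) [heading=306, draw]
RT 108: heading 306 -> 198
FD 2: (5.243,7.517) -> (3.341,6.899) [heading=198, draw]
PD: pen down
PU: pen up
Final: pos=(3.341,6.899), heading=198, 3 segment(s) drawn
Waypoints (4 total):
(0, 0)
(4.067, 9.135)
(5.243, 7.517)
(3.341, 6.899)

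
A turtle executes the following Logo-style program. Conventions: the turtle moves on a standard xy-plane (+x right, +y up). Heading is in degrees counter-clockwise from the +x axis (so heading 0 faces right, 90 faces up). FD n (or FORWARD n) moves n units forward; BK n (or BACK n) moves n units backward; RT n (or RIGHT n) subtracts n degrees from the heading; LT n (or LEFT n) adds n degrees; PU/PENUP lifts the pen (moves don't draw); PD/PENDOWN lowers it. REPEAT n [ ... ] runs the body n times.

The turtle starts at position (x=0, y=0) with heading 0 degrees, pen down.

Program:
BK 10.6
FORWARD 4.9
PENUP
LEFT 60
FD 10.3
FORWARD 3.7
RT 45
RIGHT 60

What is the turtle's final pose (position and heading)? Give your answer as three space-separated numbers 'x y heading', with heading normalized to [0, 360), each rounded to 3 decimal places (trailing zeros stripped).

Executing turtle program step by step:
Start: pos=(0,0), heading=0, pen down
BK 10.6: (0,0) -> (-10.6,0) [heading=0, draw]
FD 4.9: (-10.6,0) -> (-5.7,0) [heading=0, draw]
PU: pen up
LT 60: heading 0 -> 60
FD 10.3: (-5.7,0) -> (-0.55,8.92) [heading=60, move]
FD 3.7: (-0.55,8.92) -> (1.3,12.124) [heading=60, move]
RT 45: heading 60 -> 15
RT 60: heading 15 -> 315
Final: pos=(1.3,12.124), heading=315, 2 segment(s) drawn

Answer: 1.3 12.124 315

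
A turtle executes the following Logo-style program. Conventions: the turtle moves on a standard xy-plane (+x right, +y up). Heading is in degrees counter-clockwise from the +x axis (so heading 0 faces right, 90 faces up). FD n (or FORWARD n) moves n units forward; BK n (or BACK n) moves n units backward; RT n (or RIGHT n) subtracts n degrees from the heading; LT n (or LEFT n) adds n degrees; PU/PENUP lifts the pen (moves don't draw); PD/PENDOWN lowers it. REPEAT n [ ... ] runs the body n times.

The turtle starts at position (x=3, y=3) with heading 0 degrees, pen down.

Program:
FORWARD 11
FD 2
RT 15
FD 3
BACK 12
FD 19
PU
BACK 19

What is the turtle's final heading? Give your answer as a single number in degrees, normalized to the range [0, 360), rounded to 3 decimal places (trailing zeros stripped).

Executing turtle program step by step:
Start: pos=(3,3), heading=0, pen down
FD 11: (3,3) -> (14,3) [heading=0, draw]
FD 2: (14,3) -> (16,3) [heading=0, draw]
RT 15: heading 0 -> 345
FD 3: (16,3) -> (18.898,2.224) [heading=345, draw]
BK 12: (18.898,2.224) -> (7.307,5.329) [heading=345, draw]
FD 19: (7.307,5.329) -> (25.659,0.412) [heading=345, draw]
PU: pen up
BK 19: (25.659,0.412) -> (7.307,5.329) [heading=345, move]
Final: pos=(7.307,5.329), heading=345, 5 segment(s) drawn

Answer: 345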